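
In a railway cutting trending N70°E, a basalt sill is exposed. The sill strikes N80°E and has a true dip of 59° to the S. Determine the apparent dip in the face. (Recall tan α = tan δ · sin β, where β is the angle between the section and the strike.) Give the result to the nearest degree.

The strike is N80°E and the section trends N70°E; the acute angle between them is β = 10°.
tan α = tan 59° × sin 10° = 1.6643 × 0.1736 = 0.2890
α = arctan(0.2890) = 16.12°

16°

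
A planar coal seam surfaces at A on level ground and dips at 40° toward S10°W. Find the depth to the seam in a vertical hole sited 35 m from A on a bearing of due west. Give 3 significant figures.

The hole lies 80° from the dip direction, so the down-dip offset is 35 × cos 80° = 6.08 m.
Depth = down-dip offset × tan(dip) = 6.08 × tan 40° = 6.08 × 0.8391
Depth = 5.10 m

5.10 m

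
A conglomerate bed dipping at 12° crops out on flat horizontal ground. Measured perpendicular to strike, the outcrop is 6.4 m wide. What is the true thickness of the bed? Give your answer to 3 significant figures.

True thickness t = w · sin(dip) = 6.4 × sin 12°
t = 6.4 × 0.2079 = 1.331 m

1.33 m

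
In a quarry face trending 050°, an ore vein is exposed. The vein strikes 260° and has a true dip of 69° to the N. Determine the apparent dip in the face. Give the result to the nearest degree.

52°

Angle between strike (260°) and section (050°): β = 30°.
tan(apparent dip) = tan 69° · sin 30° = 1.3025
α = arctan(1.3025) = 52.49°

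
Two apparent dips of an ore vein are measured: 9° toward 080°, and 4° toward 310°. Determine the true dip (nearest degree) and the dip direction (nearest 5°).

true dip 15°, dip direction 025°

Each apparent-dip line lies in the plane. As unit vectors (x east, y north, z up), v₁ plunges 9°→080° and v₂ plunges 4°→310°.
n = v₁ × v₂ = (0.088, 0.187, 0.755) (taken with n_z > 0).
Dip δ = arctan(|n_h|/n_z) = arctan(0.207/0.755) = 15.3°.
Dip direction = azimuth of (n_x, n_y) = atan2(0.088, 0.187) = 25°.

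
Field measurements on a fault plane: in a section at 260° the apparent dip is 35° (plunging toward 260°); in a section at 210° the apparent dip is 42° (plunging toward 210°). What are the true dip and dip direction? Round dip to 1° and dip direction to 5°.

Each apparent-dip line lies in the plane. As unit vectors (x east, y north, z up), v₁ plunges 35°→260° and v₂ plunges 42°→210°.
Cross product v₁ × v₂ gives the pole to the plane: n ∝ (-0.274, -0.327, 0.466).
tan δ = √(n_x²+n_y²)/n_z = 0.426/0.466, so δ = 42.4°.
Dip direction = azimuth of (n_x, n_y) = atan2(-0.274, -0.327) = 220°.

true dip 42°, dip direction 220°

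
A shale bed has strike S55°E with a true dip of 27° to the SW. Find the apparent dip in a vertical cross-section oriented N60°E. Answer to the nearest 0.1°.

The strike is S55°E and the section trends N60°E; the acute angle between them is β = 65°.
tan(apparent dip) = tan 27° · sin 65° = 0.4618
apparent dip = arctan 0.4618 = 24.79°

24.8°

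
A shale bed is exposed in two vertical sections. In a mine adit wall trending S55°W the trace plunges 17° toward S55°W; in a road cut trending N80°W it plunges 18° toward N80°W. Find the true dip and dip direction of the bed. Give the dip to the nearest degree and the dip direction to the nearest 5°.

The two traces are lines in the plane: v₁ = (sin 235°·cos 17°, cos 235°·cos 17°, −sin 17°), v₂ = (sin 280°·cos 18°, cos 280°·cos 18°, −sin 18°).
The plane normal is n = v₁ × v₂ ∝ (-0.218, -0.032, 0.643).
tan δ = √(n_x²+n_y²)/n_z = 0.220/0.643, so δ = 18.9°.
The horizontal component of n points toward azimuth atan2(n_x, n_y) = 262°, the dip direction.

true dip 19°, dip direction 260°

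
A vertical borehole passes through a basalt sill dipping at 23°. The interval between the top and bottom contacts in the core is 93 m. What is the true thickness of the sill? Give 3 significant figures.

True thickness t = h · cos(dip) = 93 × cos 23°
t = 93 × 0.9205 = 85.607 m

85.6 m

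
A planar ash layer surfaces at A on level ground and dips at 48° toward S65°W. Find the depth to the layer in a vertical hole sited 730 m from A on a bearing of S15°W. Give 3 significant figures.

The hole lies 50° from the dip direction, so the down-dip offset is 730 × cos 50° = 469.23 m.
Depth = down-dip offset × tan(dip) = 469.23 × tan 48° = 469.23 × 1.1106
Depth = 521.14 m

521 m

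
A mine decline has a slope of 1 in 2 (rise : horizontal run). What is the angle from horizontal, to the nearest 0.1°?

tan θ = 1/2 = 0.5000
θ = arctan(0.5000) = 26.57°

26.6°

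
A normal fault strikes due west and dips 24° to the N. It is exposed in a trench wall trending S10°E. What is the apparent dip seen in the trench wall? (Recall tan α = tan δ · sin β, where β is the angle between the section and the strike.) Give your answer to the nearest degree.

The section lies 80° from the strike.
tan α = tan 24° × sin 80° = 0.4452 × 0.9848 = 0.4385
apparent dip = arctan 0.4385 = 23.68°

24°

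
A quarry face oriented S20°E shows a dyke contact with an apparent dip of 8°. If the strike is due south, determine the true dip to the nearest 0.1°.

β = acute angle between strike due south and section S20°E = 20°.
tan δ = tan α / sin β = tan 8° / sin 20° = 0.1405 / 0.3420 = 0.4109
δ = arctan(0.4109) = 22.34°

22.3°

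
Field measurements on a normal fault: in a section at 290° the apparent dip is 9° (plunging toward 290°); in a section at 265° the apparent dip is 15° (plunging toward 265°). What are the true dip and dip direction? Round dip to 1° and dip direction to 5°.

Each apparent-dip line lies in the plane. As unit vectors (x east, y north, z up), v₁ plunges 9°→290° and v₂ plunges 15°→265°.
n = v₁ × v₂ = (-0.101, -0.090, 0.403) (taken with n_z > 0).
tan δ = √(n_x²+n_y²)/n_z = 0.135/0.403, so δ = 18.5°.
Dip direction = atan2(-0.101, -0.090) = 228° (azimuth of n's horizontal projection).

true dip 18°, dip direction 230°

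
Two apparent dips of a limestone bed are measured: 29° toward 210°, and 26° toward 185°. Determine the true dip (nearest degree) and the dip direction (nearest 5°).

true dip 29°, dip direction 215°

The two traces are lines in the plane: v₁ = (sin 210°·cos 29°, cos 210°·cos 29°, −sin 29°), v₂ = (sin 185°·cos 26°, cos 185°·cos 26°, −sin 26°).
n = v₁ × v₂ = (-0.102, -0.154, 0.332) (taken with n_z > 0).
tan δ = √(n_x²+n_y²)/n_z = 0.185/0.332, so δ = 29.0°.
Dip direction = azimuth of (n_x, n_y) = atan2(-0.102, -0.154) = 214°.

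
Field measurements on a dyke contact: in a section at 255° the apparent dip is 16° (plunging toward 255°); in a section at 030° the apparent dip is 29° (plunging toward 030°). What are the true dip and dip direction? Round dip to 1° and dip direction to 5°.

Each apparent-dip line lies in the plane. As unit vectors (x east, y north, z up), v₁ plunges 16°→255° and v₂ plunges 29°→030°.
Cross product v₁ × v₂ gives the pole to the plane: n ∝ (-0.329, 0.571, 0.594).
Dip δ = arctan(|n_h|/n_z) = arctan(0.659/0.594) = 47.9°.
Dip direction = azimuth of (n_x, n_y) = atan2(-0.329, 0.571) = 330°.

true dip 48°, dip direction 330°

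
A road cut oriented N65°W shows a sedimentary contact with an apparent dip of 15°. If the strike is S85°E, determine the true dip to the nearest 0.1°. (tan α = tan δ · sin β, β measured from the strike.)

38.1°

The section is 20° from the strike.
tan(true dip) = tan 15° / sin 20° = 0.7834
true dip = arctan 0.7834 = 38.08°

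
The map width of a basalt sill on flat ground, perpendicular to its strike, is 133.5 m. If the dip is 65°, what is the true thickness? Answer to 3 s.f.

121 m

True thickness t = w · sin(dip) = 133.5 × sin 65°
t = 133.5 × 0.9063 = 120.992 m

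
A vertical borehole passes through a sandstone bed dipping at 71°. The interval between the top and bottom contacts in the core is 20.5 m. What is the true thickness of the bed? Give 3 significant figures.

6.67 m

True thickness t = h · cos(dip) = 20.5 × cos 71°
t = 20.5 × 0.3256 = 6.674 m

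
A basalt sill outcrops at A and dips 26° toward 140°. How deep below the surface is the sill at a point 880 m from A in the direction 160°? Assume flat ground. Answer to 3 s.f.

The hole lies 20° from the dip direction, so the down-dip offset is 880 × cos 20° = 826.93 m.
Depth = down-dip offset × tan(dip) = 826.93 × tan 26° = 826.93 × 0.4877
Depth = 403.32 m

403 m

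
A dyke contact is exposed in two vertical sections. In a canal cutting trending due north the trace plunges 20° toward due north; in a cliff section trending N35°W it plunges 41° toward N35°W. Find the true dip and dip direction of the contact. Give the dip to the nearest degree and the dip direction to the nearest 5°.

The two traces are lines in the plane: v₁ = (sin 0°·cos 20°, cos 0°·cos 20°, −sin 20°), v₂ = (sin 325°·cos 41°, cos 325°·cos 41°, −sin 41°).
The plane normal is n = v₁ × v₂ ∝ (-0.405, 0.148, 0.407).
Dip δ = arctan(|n_h|/n_z) = arctan(0.431/0.407) = 46.7°.
Dip direction = atan2(-0.405, 0.148) = 290° (azimuth of n's horizontal projection).

true dip 47°, dip direction 290°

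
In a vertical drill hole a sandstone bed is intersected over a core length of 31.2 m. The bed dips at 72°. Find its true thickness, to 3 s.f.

True thickness t = h · cos(dip) = 31.2 × cos 72°
t = 31.2 × 0.3090 = 9.641 m

9.64 m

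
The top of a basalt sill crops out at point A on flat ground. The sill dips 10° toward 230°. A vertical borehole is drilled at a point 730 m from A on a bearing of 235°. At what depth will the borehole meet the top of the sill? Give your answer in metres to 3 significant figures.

128 m

The hole lies 5° from the dip direction, so the down-dip offset is 730 × cos 5° = 727.22 m.
Depth = down-dip offset × tan(dip) = 727.22 × tan 10° = 727.22 × 0.1763
Depth = 128.23 m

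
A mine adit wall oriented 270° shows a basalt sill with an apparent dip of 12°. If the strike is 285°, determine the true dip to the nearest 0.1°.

β = acute angle between strike 285° and section 270° = 15°.
tan(true dip) = tan 12° / sin 15° = 0.8213
δ = arctan(0.8213) = 39.39°

39.4°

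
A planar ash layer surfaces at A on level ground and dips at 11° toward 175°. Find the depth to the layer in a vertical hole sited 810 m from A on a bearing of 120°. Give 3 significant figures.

The hole lies 55° from the dip direction, so the down-dip offset is 810 × cos 55° = 464.60 m.
Depth = down-dip offset × tan(dip) = 464.60 × tan 11° = 464.60 × 0.1944
Depth = 90.31 m

90.3 m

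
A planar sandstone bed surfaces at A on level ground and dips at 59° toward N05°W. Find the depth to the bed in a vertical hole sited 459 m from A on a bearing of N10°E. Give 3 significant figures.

738 m

The hole lies 15° from the dip direction, so the down-dip offset is 459 × cos 15° = 443.36 m.
Depth = down-dip offset × tan(dip) = 443.36 × tan 59° = 443.36 × 1.6643
Depth = 737.87 m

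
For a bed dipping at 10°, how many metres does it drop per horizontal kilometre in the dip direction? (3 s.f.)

176 m

drop per km = 1000 × tan 10° = 1000 × 0.1763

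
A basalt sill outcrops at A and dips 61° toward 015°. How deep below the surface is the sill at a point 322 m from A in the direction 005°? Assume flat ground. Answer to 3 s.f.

572 m

The hole lies 10° from the dip direction, so the down-dip offset is 322 × cos 10° = 317.11 m.
Depth = down-dip offset × tan(dip) = 317.11 × tan 61° = 317.11 × 1.8040
Depth = 572.08 m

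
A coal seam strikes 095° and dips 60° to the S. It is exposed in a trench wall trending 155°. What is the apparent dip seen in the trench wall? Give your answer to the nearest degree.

The strike is 095° and the section trends 155°; the acute angle between them is β = 60°.
tan(apparent dip) = tan 60° · sin 60° = 1.5000
apparent dip = arctan 1.5000 = 56.31°

56°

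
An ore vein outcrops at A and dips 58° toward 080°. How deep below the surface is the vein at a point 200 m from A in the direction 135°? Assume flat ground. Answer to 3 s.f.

184 m

The hole lies 55° from the dip direction, so the down-dip offset is 200 × cos 55° = 114.72 m.
Depth = down-dip offset × tan(dip) = 114.72 × tan 58° = 114.72 × 1.6003
Depth = 183.58 m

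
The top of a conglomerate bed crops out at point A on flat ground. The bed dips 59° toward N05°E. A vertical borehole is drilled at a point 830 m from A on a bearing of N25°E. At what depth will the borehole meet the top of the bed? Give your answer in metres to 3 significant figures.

The hole lies 20° from the dip direction, so the down-dip offset is 830 × cos 20° = 779.94 m.
Depth = down-dip offset × tan(dip) = 779.94 × tan 59° = 779.94 × 1.6643
Depth = 1298.05 m

1300 m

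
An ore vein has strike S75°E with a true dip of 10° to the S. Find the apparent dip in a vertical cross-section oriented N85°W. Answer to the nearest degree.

2°

The strike is S75°E and the section trends N85°W; the acute angle between them is β = 10°.
tan α = tan 10° × sin 10° = 0.1763 × 0.1736 = 0.0306
α = arctan(0.0306) = 1.75°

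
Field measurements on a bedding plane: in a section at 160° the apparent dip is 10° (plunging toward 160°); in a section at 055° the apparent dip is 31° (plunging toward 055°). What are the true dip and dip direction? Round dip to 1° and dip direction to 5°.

true dip 35°, dip direction 085°

Represent each trace as a vector plunging at its apparent dip toward its trend (east-north-up frame): v₁ = (0.337, -0.925, -0.174), v₂ = (0.702, 0.492, -0.515).
n = v₁ × v₂ = (0.562, 0.052, 0.815) (taken with n_z > 0).
Dip δ = arctan(|n_h|/n_z) = arctan(0.564/0.815) = 34.7°.
Dip direction = atan2(0.562, 0.052) = 85° (azimuth of n's horizontal projection).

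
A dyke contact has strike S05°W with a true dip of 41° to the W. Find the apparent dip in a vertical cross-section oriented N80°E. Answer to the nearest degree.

Angle between strike (S05°W) and section (N80°E): β = 75°.
tan α = tan 41° × sin 75° = 0.8693 × 0.9659 = 0.8397
α = arctan(0.8397) = 40.02°

40°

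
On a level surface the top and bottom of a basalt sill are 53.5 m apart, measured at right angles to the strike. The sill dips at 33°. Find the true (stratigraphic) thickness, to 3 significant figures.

29.1 m

True thickness t = w · sin(dip) = 53.5 × sin 33°
t = 53.5 × 0.5446 = 29.138 m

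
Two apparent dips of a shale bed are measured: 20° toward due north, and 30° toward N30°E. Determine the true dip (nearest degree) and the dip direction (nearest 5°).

true dip 33°, dip direction 055°

Each apparent-dip line lies in the plane. As unit vectors (x east, y north, z up), v₁ plunges 20°→due north and v₂ plunges 30°→N30°E.
The plane normal is n = v₁ × v₂ ∝ (0.213, 0.148, 0.407).
Dip δ = arctan(|n_h|/n_z) = arctan(0.260/0.407) = 32.5°.
Dip direction = azimuth of (n_x, n_y) = atan2(0.213, 0.148) = 55°.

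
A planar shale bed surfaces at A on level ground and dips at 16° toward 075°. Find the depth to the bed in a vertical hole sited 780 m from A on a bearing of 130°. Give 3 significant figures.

The hole lies 55° from the dip direction, so the down-dip offset is 780 × cos 55° = 447.39 m.
Depth = down-dip offset × tan(dip) = 447.39 × tan 16° = 447.39 × 0.2867
Depth = 128.29 m

128 m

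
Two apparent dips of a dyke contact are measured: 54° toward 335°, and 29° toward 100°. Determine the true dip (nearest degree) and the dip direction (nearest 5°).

true dip 65°, dip direction 025°

Represent each trace as a vector plunging at its apparent dip toward its trend (east-north-up frame): v₁ = (-0.248, 0.533, -0.809), v₂ = (0.861, -0.152, -0.485).
Cross product v₁ × v₂ gives the pole to the plane: n ∝ (0.381, 0.817, 0.421).
tan δ = √(n_x²+n_y²)/n_z = 0.902/0.421, so δ = 65.0°.
Dip direction = atan2(0.381, 0.817) = 25° (azimuth of n's horizontal projection).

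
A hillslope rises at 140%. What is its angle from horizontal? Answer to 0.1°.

tan θ = 140/100 = 1.4000
θ = arctan(1.4000) = 54.46°

54.5°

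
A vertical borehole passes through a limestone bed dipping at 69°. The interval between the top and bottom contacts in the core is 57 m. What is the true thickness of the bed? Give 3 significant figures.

True thickness t = h · cos(dip) = 57 × cos 69°
t = 57 × 0.3584 = 20.427 m

20.4 m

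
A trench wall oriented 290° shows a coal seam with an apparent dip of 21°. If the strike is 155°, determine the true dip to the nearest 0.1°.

28.5°

The section is 45° from the strike.
tan(true dip) = tan 21° / sin 45° = 0.5429
δ = arctan(0.5429) = 28.50°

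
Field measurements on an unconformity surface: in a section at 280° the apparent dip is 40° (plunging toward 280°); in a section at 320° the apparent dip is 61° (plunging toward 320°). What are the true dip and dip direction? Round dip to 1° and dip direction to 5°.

true dip 63°, dip direction 345°

Each apparent-dip line lies in the plane. As unit vectors (x east, y north, z up), v₁ plunges 40°→280° and v₂ plunges 61°→320°.
n = v₁ × v₂ = (-0.122, 0.460, 0.239) (taken with n_z > 0).
tan δ = √(n_x²+n_y²)/n_z = 0.476/0.239, so δ = 63.3°.
Dip direction = atan2(-0.122, 0.460) = 345° (azimuth of n's horizontal projection).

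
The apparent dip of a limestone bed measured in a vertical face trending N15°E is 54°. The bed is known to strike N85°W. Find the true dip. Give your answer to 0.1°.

The section is 80° from the strike.
tan δ = tan α / sin β = tan 54° / sin 80° = 1.3764 / 0.9848 = 1.3976
δ = arctan(1.3976) = 54.42°

54.4°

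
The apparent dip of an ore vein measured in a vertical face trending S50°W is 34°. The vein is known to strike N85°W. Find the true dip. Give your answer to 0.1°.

The section is 45° from the strike.
tan(true dip) = tan 34° / sin 45° = 0.9539
true dip = arctan 0.9539 = 43.65°

43.6°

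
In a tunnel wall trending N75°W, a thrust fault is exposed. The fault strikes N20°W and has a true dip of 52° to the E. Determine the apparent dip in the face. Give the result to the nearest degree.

46°

Angle between strike (N20°W) and section (N75°W): β = 55°.
tan(apparent dip) = tan 52° · sin 55° = 1.0485
α = arctan(1.0485) = 46.36°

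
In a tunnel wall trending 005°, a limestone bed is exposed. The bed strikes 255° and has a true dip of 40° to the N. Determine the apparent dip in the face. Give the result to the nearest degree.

The strike is 255° and the section trends 005°; the acute angle between them is β = 70°.
tan(apparent dip) = tan 40° · sin 70° = 0.7885
α = arctan(0.7885) = 38.26°

38°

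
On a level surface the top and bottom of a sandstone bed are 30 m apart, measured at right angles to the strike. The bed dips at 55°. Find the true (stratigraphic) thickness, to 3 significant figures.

True thickness t = w · sin(dip) = 30 × sin 55°
t = 30 × 0.8192 = 24.575 m

24.6 m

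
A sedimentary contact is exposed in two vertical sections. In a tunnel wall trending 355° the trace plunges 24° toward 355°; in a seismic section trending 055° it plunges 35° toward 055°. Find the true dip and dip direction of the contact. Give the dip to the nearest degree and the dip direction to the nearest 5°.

The two traces are lines in the plane: v₁ = (sin 355°·cos 24°, cos 355°·cos 24°, −sin 24°), v₂ = (sin 55°·cos 35°, cos 55°·cos 35°, −sin 35°).
The plane normal is n = v₁ × v₂ ∝ (0.331, 0.319, 0.648).
True dip = arccos(n_z / |n|) = arccos(0.8159) = 35.3°.
Dip direction = azimuth of (n_x, n_y) = atan2(0.331, 0.319) = 46°.

true dip 35°, dip direction 045°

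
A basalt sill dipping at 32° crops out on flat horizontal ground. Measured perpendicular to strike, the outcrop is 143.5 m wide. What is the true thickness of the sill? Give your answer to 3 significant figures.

76.0 m

True thickness t = w · sin(dip) = 143.5 × sin 32°
t = 143.5 × 0.5299 = 76.043 m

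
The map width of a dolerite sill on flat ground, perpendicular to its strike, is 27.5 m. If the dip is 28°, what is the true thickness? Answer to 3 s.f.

12.9 m

True thickness t = w · sin(dip) = 27.5 × sin 28°
t = 27.5 × 0.4695 = 12.910 m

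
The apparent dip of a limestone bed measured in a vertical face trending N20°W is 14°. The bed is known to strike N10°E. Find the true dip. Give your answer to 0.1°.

26.5°

β = acute angle between strike N10°E and section N20°W = 30°.
tan(true dip) = tan 14° / sin 30° = 0.4987
true dip = arctan 0.4987 = 26.50°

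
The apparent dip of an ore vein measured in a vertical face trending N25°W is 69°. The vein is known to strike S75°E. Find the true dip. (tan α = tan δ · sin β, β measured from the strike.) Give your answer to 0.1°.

β = acute angle between strike S75°E and section N25°W = 50°.
tan δ = tan α / sin β = tan 69° / sin 50° = 2.6051 / 0.7660 = 3.4007
δ = arctan(3.4007) = 73.61°

73.6°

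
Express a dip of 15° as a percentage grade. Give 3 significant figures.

grade % = 100 × tan 15° = 100 × 0.2679

26.8%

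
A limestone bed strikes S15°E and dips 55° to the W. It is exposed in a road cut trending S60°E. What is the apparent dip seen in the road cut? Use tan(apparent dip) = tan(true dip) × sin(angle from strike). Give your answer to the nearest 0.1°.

The strike is S15°E and the section trends S60°E; the acute angle between them is β = 45°.
tan α = tan 55° × sin 45° = 1.4281 × 0.7071 = 1.0099
α = arctan(1.0099) = 45.28°

45.3°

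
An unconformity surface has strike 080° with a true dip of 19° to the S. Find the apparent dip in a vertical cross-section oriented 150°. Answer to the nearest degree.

Angle between strike (080°) and section (150°): β = 70°.
tan(apparent dip) = tan 19° · sin 70° = 0.3236
α = arctan(0.3236) = 17.93°

18°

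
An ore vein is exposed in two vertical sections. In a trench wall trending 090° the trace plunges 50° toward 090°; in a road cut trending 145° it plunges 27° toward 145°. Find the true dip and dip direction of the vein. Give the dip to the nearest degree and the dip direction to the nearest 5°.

The two traces are lines in the plane: v₁ = (sin 90°·cos 50°, cos 90°·cos 50°, −sin 50°), v₂ = (sin 145°·cos 27°, cos 145°·cos 27°, −sin 27°).
n = v₁ × v₂ = (0.559, 0.100, 0.469) (taken with n_z > 0).
True dip = arccos(n_z / |n|) = arccos(0.6369) = 50.4°.
Dip direction = atan2(0.559, 0.100) = 80° (azimuth of n's horizontal projection).

true dip 50°, dip direction 080°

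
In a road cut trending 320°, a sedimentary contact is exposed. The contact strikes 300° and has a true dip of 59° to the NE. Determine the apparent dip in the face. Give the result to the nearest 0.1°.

29.6°

The section lies 20° from the strike.
tan α = tan 59° × sin 20° = 1.6643 × 0.3420 = 0.5692
α = arctan(0.5692) = 29.65°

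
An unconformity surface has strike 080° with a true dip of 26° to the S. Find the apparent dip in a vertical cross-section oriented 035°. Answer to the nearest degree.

The section lies 45° from the strike.
tan α = tan 26° × sin 45° = 0.4877 × 0.7071 = 0.3449
α = arctan(0.3449) = 19.03°

19°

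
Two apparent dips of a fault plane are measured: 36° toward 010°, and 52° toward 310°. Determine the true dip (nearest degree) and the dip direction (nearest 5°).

true dip 52°, dip direction 315°

The two traces are lines in the plane: v₁ = (sin 10°·cos 36°, cos 10°·cos 36°, −sin 36°), v₂ = (sin 310°·cos 52°, cos 310°·cos 52°, −sin 52°).
The plane normal is n = v₁ × v₂ ∝ (-0.395, 0.388, 0.431).
True dip = arccos(n_z / |n|) = arccos(0.6145) = 52.1°.
Dip direction = atan2(-0.395, 0.388) = 314° (azimuth of n's horizontal projection).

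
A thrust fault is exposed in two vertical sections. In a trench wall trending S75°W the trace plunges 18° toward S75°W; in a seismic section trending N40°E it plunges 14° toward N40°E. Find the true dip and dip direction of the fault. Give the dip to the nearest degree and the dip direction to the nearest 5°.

true dip 44°, dip direction 325°

Each apparent-dip line lies in the plane. As unit vectors (x east, y north, z up), v₁ plunges 18°→S75°W and v₂ plunges 14°→N40°E.
n = v₁ × v₂ = (-0.289, 0.415, 0.529) (taken with n_z > 0).
tan δ = √(n_x²+n_y²)/n_z = 0.506/0.529, so δ = 43.7°.
Dip direction = azimuth of (n_x, n_y) = atan2(-0.289, 0.415) = 325°.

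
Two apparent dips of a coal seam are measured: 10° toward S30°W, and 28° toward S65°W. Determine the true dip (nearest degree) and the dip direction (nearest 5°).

true dip 35°, dip direction 285°

Each apparent-dip line lies in the plane. As unit vectors (x east, y north, z up), v₁ plunges 10°→S30°W and v₂ plunges 28°→S65°W.
n = v₁ × v₂ = (-0.336, 0.092, 0.499) (taken with n_z > 0).
tan δ = √(n_x²+n_y²)/n_z = 0.348/0.499, so δ = 34.9°.
The horizontal component of n points toward azimuth atan2(n_x, n_y) = 285°, the dip direction.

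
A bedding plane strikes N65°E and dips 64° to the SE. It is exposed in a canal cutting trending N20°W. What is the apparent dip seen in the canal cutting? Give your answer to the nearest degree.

The section lies 85° from the strike.
tan α = tan 64° × sin 85° = 2.0503 × 0.9962 = 2.0425
α = arctan(2.0425) = 63.91°

64°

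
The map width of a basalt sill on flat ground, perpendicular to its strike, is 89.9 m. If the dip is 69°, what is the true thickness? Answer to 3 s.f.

True thickness t = w · sin(dip) = 89.9 × sin 69°
t = 89.9 × 0.9336 = 83.929 m

83.9 m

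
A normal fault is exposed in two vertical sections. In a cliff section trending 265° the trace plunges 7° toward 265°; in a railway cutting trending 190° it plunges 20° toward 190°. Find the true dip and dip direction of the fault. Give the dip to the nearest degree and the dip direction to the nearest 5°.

true dip 20°, dip direction 195°

Represent each trace as a vector plunging at its apparent dip toward its trend (east-north-up frame): v₁ = (-0.989, -0.087, -0.122), v₂ = (-0.163, -0.925, -0.342).
n = v₁ × v₂ = (-0.083, -0.318, 0.901) (taken with n_z > 0).
True dip = arccos(n_z / |n|) = arccos(0.9393) = 20.1°.
Dip direction = azimuth of (n_x, n_y) = atan2(-0.083, -0.318) = 195°.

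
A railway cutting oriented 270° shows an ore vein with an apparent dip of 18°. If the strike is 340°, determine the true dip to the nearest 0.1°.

19.1°

The section is 70° from the strike.
tan δ = tan α / sin β = tan 18° / sin 70° = 0.3249 / 0.9397 = 0.3458
δ = arctan(0.3458) = 19.07°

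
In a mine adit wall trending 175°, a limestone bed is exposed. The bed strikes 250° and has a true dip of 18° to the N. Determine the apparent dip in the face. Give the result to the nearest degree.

17°

The section lies 75° from the strike.
tan α = tan 18° × sin 75° = 0.3249 × 0.9659 = 0.3138
α = arctan(0.3138) = 17.42°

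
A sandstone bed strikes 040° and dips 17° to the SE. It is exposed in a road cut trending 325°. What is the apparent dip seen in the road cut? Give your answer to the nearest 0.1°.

16.5°

The strike is 040° and the section trends 325°; the acute angle between them is β = 75°.
tan(apparent dip) = tan 17° · sin 75° = 0.2953
α = arctan(0.2953) = 16.45°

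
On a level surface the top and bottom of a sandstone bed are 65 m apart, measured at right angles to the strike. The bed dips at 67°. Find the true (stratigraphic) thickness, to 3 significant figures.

59.8 m

True thickness t = w · sin(dip) = 65 × sin 67°
t = 65 × 0.9205 = 59.833 m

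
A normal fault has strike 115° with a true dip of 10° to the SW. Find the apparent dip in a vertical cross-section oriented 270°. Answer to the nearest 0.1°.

4.3°

The section lies 25° from the strike.
tan α = tan 10° × sin 25° = 0.1763 × 0.4226 = 0.0745
apparent dip = arctan 0.0745 = 4.26°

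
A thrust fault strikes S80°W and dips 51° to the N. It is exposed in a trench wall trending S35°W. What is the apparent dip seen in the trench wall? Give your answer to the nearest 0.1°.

The section lies 45° from the strike.
tan(apparent dip) = tan 51° · sin 45° = 0.8732
apparent dip = arctan 0.8732 = 41.13°

41.1°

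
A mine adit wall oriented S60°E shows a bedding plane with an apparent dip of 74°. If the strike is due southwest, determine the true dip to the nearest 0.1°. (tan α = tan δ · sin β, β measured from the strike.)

74.5°

The section is 75° from the strike.
tan(true dip) = tan 74° / sin 75° = 3.6104
true dip = arctan 3.6104 = 74.52°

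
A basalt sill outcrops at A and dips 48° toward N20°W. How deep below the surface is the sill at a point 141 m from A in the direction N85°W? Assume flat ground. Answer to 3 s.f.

The hole lies 65° from the dip direction, so the down-dip offset is 141 × cos 65° = 59.59 m.
Depth = down-dip offset × tan(dip) = 59.59 × tan 48° = 59.59 × 1.1106
Depth = 66.18 m

66.2 m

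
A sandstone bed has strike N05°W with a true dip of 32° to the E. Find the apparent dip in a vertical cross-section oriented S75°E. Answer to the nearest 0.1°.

30.4°

The strike is N05°W and the section trends S75°E; the acute angle between them is β = 70°.
tan α = tan 32° × sin 70° = 0.6249 × 0.9397 = 0.5872
apparent dip = arctan 0.5872 = 30.42°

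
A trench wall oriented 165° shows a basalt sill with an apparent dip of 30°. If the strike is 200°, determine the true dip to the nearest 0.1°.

45.2°

β = acute angle between strike 200° and section 165° = 35°.
tan(true dip) = tan 30° / sin 35° = 1.0066
δ = arctan(1.0066) = 45.19°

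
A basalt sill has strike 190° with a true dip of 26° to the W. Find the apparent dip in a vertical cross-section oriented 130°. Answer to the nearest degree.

23°

The strike is 190° and the section trends 130°; the acute angle between them is β = 60°.
tan(apparent dip) = tan 26° · sin 60° = 0.4224
apparent dip = arctan 0.4224 = 22.90°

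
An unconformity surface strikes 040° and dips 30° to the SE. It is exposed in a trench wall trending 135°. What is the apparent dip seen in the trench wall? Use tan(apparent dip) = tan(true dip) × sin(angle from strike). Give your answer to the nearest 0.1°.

The strike is 040° and the section trends 135°; the acute angle between them is β = 85°.
tan(apparent dip) = tan 30° · sin 85° = 0.5752
α = arctan(0.5752) = 29.91°

29.9°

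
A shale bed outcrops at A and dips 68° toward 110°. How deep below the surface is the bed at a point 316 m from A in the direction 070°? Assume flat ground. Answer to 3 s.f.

599 m

The hole lies 40° from the dip direction, so the down-dip offset is 316 × cos 40° = 242.07 m.
Depth = down-dip offset × tan(dip) = 242.07 × tan 68° = 242.07 × 2.4751
Depth = 599.14 m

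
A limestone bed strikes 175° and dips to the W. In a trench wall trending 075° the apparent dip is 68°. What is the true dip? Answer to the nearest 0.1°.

68.3°

β = acute angle between strike 175° and section 075° = 80°.
tan(true dip) = tan 68° / sin 80° = 2.5133
true dip = arctan 2.5133 = 68.30°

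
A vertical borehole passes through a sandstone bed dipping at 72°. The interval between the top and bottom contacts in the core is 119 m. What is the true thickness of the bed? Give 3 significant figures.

36.8 m

True thickness t = h · cos(dip) = 119 × cos 72°
t = 119 × 0.3090 = 36.773 m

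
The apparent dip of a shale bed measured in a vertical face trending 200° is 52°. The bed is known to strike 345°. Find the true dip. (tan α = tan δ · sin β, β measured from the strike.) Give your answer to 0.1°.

The section is 35° from the strike.
tan(true dip) = tan 52° / sin 35° = 2.2315
δ = arctan(2.2315) = 65.86°

65.9°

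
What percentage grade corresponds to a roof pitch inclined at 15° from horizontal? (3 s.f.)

grade % = 100 × tan 15° = 100 × 0.2679

26.8%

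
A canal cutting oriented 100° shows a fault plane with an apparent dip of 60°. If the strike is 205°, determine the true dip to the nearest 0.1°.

The section is 75° from the strike.
tan δ = tan α / sin β = tan 60° / sin 75° = 1.7321 / 0.9659 = 1.7932
true dip = arctan 1.7932 = 60.85°

60.9°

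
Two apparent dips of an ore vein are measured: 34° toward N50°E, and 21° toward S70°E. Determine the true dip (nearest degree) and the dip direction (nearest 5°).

The two traces are lines in the plane: v₁ = (sin 50°·cos 34°, cos 50°·cos 34°, −sin 34°), v₂ = (sin 110°·cos 21°, cos 110°·cos 21°, −sin 21°).
The plane normal is n = v₁ × v₂ ∝ (0.370, 0.263, 0.670).
Dip δ = arctan(|n_h|/n_z) = arctan(0.454/0.670) = 34.1°.
Dip direction = atan2(0.370, 0.263) = 55° (azimuth of n's horizontal projection).

true dip 34°, dip direction 055°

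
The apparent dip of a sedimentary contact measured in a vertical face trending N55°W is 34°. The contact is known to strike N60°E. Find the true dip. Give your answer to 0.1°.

β = acute angle between strike N60°E and section N55°W = 65°.
tan(true dip) = tan 34° / sin 65° = 0.7442
true dip = arctan 0.7442 = 36.66°

36.7°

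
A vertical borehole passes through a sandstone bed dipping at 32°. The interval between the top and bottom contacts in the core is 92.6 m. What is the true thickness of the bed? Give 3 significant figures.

True thickness t = h · cos(dip) = 92.6 × cos 32°
t = 92.6 × 0.8480 = 78.529 m

78.5 m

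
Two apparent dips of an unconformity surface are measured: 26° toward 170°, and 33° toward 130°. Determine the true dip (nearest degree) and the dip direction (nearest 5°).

true dip 33°, dip direction 130°

The two traces are lines in the plane: v₁ = (sin 170°·cos 26°, cos 170°·cos 26°, −sin 26°), v₂ = (sin 130°·cos 33°, cos 130°·cos 33°, −sin 33°).
n = v₁ × v₂ = (0.246, -0.197, 0.485) (taken with n_z > 0).
True dip = arccos(n_z / |n|) = arccos(0.8386) = 33.0°.
Dip direction = atan2(0.246, -0.197) = 129° (azimuth of n's horizontal projection).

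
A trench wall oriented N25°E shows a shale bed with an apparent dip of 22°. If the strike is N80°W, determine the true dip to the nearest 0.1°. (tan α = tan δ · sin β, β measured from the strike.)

β = acute angle between strike N80°W and section N25°E = 75°.
tan(true dip) = tan 22° / sin 75° = 0.4183
true dip = arctan 0.4183 = 22.70°

22.7°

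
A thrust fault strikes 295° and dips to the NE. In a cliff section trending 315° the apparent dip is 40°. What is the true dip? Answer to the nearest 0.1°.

67.8°

β = acute angle between strike 295° and section 315° = 20°.
tan δ = tan α / sin β = tan 40° / sin 20° = 0.8391 / 0.3420 = 2.4534
δ = arctan(2.4534) = 67.82°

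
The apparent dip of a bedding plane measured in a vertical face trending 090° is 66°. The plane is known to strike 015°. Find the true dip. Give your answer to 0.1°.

66.7°

The section is 75° from the strike.
tan(true dip) = tan 66° / sin 75° = 2.3253
δ = arctan(2.3253) = 66.73°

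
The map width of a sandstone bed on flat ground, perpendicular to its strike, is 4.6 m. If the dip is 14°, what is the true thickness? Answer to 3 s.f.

1.11 m

True thickness t = w · sin(dip) = 4.6 × sin 14°
t = 4.6 × 0.2419 = 1.113 m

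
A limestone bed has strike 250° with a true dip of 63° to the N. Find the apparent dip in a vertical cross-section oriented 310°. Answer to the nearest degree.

60°

The strike is 250° and the section trends 310°; the acute angle between them is β = 60°.
tan(apparent dip) = tan 63° · sin 60° = 1.6997
apparent dip = arctan 1.6997 = 59.53°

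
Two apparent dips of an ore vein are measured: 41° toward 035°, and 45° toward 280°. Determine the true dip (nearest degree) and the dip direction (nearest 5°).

true dip 60°, dip direction 335°

The two traces are lines in the plane: v₁ = (sin 35°·cos 41°, cos 35°·cos 41°, −sin 41°), v₂ = (sin 280°·cos 45°, cos 280°·cos 45°, −sin 45°).
n = v₁ × v₂ = (-0.357, 0.763, 0.484) (taken with n_z > 0).
Dip δ = arctan(|n_h|/n_z) = arctan(0.842/0.484) = 60.1°.
Dip direction = atan2(-0.357, 0.763) = 335° (azimuth of n's horizontal projection).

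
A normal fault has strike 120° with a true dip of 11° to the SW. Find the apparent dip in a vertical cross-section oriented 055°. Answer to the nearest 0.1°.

The section lies 65° from the strike.
tan(apparent dip) = tan 11° · sin 65° = 0.1762
apparent dip = arctan 0.1762 = 9.99°

10.0°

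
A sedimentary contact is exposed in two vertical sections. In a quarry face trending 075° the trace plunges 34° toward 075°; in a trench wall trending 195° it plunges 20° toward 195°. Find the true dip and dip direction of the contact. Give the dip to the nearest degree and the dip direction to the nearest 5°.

The two traces are lines in the plane: v₁ = (sin 75°·cos 34°, cos 75°·cos 34°, −sin 34°), v₂ = (sin 195°·cos 20°, cos 195°·cos 20°, −sin 20°).
The plane normal is n = v₁ × v₂ ∝ (0.581, -0.410, 0.675).
tan δ = √(n_x²+n_y²)/n_z = 0.711/0.675, so δ = 46.5°.
Dip direction = azimuth of (n_x, n_y) = atan2(0.581, -0.410) = 125°.

true dip 47°, dip direction 125°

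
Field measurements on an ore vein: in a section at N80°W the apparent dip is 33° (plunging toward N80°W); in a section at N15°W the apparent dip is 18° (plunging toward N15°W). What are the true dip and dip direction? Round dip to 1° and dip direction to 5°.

true dip 33°, dip direction 285°

Each apparent-dip line lies in the plane. As unit vectors (x east, y north, z up), v₁ plunges 33°→N80°W and v₂ plunges 18°→N15°W.
Cross product v₁ × v₂ gives the pole to the plane: n ∝ (-0.455, 0.121, 0.723).
True dip = arccos(n_z / |n|) = arccos(0.8378) = 33.1°.
The horizontal component of n points toward azimuth atan2(n_x, n_y) = 285°, the dip direction.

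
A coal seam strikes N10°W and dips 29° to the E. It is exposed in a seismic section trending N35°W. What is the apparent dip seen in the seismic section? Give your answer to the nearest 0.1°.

13.2°

Angle between strike (N10°W) and section (N35°W): β = 25°.
tan(apparent dip) = tan 29° · sin 25° = 0.2343
apparent dip = arctan 0.2343 = 13.18°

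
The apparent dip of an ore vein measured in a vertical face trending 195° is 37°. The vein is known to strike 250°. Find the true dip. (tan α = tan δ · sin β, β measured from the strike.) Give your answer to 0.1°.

42.6°

The section is 55° from the strike.
tan(true dip) = tan 37° / sin 55° = 0.9199
δ = arctan(0.9199) = 42.61°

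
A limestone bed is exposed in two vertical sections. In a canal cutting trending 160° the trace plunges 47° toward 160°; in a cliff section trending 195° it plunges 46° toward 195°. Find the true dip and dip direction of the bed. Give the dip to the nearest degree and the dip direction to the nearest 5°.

Represent each trace as a vector plunging at its apparent dip toward its trend (east-north-up frame): v₁ = (0.233, -0.641, -0.731), v₂ = (-0.180, -0.671, -0.719).
The plane normal is n = v₁ × v₂ ∝ (0.030, -0.299, 0.272).
True dip = arccos(n_z / |n|) = arccos(0.6704) = 47.9°.
Dip direction = atan2(0.030, -0.299) = 174° (azimuth of n's horizontal projection).

true dip 48°, dip direction 175°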